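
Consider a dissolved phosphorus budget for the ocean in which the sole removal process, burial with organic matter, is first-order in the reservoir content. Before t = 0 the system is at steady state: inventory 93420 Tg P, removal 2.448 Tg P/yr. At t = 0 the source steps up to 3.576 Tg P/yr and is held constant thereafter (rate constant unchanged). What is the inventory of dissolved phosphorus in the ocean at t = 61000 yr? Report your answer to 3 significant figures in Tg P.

128000 Tg P

τ = M₀/F₀ = 93420/2.448 = 38160 yr; rate constant k = 1/τ.
New steady state M_∞ = F₁/k = F₁·τ = 3.576 × 38160 = 136470 Tg P.
M(t) = M_∞ + (M₀ − M_∞)·e^(−t/τ); t/τ = 61000/38160 = 1.598, so e^(−t/τ) = 0.2022.
M(t) = 136470 − 43050 × 0.2022 = 127760 Tg P.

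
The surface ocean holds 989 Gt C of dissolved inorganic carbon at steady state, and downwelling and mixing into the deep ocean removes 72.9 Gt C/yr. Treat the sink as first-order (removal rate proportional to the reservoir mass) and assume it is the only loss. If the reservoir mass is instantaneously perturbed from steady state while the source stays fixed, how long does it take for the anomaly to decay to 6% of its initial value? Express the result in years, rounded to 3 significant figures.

38.2 yr

For a linear reservoir the anomaly decays as exp(−t/τ) with τ = M/F = 989/72.9 = 13.57 yr.
exp(−t/τ) = 0.06 ⇒ t = −τ ln(0.06) = 13.57 × 2.813 = 38.17 yr.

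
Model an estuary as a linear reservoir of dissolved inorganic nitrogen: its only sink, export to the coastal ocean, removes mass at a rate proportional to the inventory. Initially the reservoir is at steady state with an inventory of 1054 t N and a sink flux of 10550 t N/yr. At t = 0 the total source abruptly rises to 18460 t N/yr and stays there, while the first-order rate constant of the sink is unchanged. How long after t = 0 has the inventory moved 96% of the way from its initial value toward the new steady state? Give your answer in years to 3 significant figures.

0.322 yr

τ = M₀/F₀ = 1054/10550 = 0.09991 yr.
The remaining gap fraction is e^(−t/τ); 96% covered ⇒ e^(−t/τ) = 0.0400.
t = −τ ln(0.0400) = 0.09991 × 3.219 = 0.3216 yr.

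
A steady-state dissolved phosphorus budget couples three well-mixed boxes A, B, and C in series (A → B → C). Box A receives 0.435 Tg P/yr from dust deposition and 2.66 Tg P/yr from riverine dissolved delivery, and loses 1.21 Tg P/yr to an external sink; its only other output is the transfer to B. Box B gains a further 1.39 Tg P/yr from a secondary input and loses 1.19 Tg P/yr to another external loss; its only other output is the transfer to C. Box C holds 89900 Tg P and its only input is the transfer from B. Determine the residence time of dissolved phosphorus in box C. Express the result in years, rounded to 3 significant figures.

43100 yr

Box A: F(A→B) = (0.435 + 2.66) − 1.21 = 1.8850 Tg P/yr.
Box B: F(B→C) = (1.8850 + 1.39) − 1.19 = 2.0850 Tg P/yr.
Box C throughput = its input = 2.0850 Tg P/yr; τ = 89900 / 2.0850 = 43120 yr.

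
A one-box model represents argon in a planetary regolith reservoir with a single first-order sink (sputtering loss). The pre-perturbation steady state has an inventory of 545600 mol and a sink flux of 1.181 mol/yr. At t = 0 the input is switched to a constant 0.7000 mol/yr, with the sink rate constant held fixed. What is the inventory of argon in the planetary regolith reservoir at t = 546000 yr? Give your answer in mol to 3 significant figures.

392000 mol

The sink rate constant is k = F₀/M₀ = 1.181/545600 = 2.165×10^-6 yr⁻¹.
Solving dM/dt = F₁ − kM with M(0) = M₀ gives M(t) = F₁/k + (M₀ − F₁/k)·e^(−kt).
F₁/k = 0.7000/2.165×10^-6 = 323390 mol; kt = 2.165×10^-6 × 546000 = 1.182, e^(−kt) = 0.3067.
M(546000) = 323390 + (545600 − 323390) × 0.3067 = 323390 + 68150 = 391540 mol.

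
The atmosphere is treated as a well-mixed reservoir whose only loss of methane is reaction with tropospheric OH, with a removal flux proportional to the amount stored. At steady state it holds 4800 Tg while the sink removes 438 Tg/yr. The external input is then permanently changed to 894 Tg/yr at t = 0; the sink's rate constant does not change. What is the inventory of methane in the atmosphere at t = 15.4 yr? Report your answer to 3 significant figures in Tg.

The sink rate constant is k = F₀/M₀ = 438/4800 = 0.09125 yr⁻¹.
Solving dM/dt = F₁ − kM with M(0) = M₀ gives M(t) = F₁/k + (M₀ − F₁/k)·e^(−kt).
F₁/k = 894/0.09125 = 9797.3 Tg; kt = 0.09125 × 15.4 = 1.405, e^(−kt) = 0.2453.
M(15.4) = 9797.3 + (4800 − 9797.3) × 0.2453 = 9797.3 − 1226 = 8571.4 Tg.

8570 Tg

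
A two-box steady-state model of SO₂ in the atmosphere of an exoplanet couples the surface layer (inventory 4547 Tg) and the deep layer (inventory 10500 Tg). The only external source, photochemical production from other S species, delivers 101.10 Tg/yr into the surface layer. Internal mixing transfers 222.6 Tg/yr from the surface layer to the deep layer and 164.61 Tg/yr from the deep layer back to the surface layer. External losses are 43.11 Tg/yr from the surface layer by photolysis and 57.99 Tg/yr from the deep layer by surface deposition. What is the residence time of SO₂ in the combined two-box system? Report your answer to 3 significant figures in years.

149 yr

For the system as a whole, the A↔B exchange is internal and contributes nothing to the throughput; only the external sinks remove mass.
M_total = 4547 + 10500 = 15047 Tg.
ΣF_external_out = 43.11 + 57.99 = 101.10 Tg/yr.
τ = M_total / ΣF_ext = 15047 / 101.10 = 148.8 yr.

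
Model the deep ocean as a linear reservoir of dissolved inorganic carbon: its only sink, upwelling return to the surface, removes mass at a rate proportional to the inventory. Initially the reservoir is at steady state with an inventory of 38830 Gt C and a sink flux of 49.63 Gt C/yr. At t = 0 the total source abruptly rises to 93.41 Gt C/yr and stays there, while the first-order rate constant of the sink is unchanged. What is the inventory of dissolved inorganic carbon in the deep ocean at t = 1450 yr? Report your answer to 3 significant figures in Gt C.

67700 Gt C

τ = M₀/F₀ = 38830/49.63 = 782.4 yr; rate constant k = 1/τ.
New steady state M_∞ = F₁/k = F₁·τ = 93.41 × 782.4 = 73083 Gt C.
M(t) = M_∞ + (M₀ − M_∞)·e^(−t/τ); t/τ = 1450/782.4 = 1.853, so e^(−t/τ) = 0.1567.
M(t) = 73083 − 34250 × 0.1567 = 67715 Gt C.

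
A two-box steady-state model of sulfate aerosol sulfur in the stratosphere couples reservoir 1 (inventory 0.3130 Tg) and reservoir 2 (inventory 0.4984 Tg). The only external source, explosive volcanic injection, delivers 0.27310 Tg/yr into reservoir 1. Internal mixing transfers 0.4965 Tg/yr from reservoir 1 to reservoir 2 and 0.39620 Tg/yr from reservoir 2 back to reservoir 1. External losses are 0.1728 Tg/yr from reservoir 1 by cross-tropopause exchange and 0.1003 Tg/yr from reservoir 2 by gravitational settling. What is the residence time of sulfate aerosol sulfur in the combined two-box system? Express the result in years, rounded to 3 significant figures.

Residence time in the combined system uses the total inventory and the total *external* removal — internal exchanges between the two boxes cancel.
M_total = 0.3130 + 0.4984 = 0.81140 Tg.
ΣF_external_out = 0.1728 + 0.1003 = 0.27310 Tg/yr.
τ = M_total / ΣF_ext = 0.81140 / 0.27310 = 2.971 yr.

2.97 yr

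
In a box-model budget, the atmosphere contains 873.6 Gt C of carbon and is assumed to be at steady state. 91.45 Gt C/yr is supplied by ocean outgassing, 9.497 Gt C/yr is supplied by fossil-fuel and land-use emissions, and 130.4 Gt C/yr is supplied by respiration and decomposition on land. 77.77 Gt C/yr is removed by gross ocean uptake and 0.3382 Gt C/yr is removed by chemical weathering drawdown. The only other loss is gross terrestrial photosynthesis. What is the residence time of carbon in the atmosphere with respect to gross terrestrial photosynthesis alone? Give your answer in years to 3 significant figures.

At steady state ΣF_in = ΣF_out.
ΣF_in = 91.45 + 9.497 + 130.4 = 231.35 Gt C/yr.
Gross terrestrial photosynthesis flux = ΣF_in − (77.77 + 0.3382) = 231.35 − 78.11 = 153.2 Gt C/yr.
τ = M / F = 873.6 / 153.2 = 5.701 yr.

5.70 yr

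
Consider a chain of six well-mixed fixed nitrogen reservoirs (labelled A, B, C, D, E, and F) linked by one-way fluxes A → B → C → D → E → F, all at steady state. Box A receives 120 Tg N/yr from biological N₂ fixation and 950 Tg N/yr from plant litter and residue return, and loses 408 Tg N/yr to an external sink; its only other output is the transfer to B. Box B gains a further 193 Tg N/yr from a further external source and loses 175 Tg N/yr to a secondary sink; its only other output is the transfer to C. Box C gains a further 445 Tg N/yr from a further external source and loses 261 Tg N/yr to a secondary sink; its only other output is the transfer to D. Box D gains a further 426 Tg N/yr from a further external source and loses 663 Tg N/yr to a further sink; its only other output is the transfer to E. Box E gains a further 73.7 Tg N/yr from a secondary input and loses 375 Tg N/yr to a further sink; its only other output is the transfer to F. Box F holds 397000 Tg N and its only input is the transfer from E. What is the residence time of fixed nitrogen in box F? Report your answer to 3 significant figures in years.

Box A: F(A→B) = (120 + 950) − 408 = 662.00 Tg N/yr.
Box B: F(B→C) = (662.00 + 193) − 175 = 680.00 Tg N/yr.
Box C: F(C→D) = (680.00 + 445) − 261 = 864.00 Tg N/yr.
Box D: F(D→E) = (864.00 + 426) − 663 = 627.00 Tg N/yr.
Box E: F(E→F) = (627.00 + 73.7) − 375 = 325.70 Tg N/yr.
Box F throughput = its input = 325.70 Tg N/yr; τ = 397000 / 325.70 = 1219 yr.

1220 yr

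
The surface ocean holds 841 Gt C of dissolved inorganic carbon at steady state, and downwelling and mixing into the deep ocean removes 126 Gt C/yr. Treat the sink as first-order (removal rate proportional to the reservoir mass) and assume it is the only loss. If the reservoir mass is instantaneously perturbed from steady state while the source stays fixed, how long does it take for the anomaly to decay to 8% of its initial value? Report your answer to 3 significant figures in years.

For a linear reservoir the anomaly decays as exp(−t/τ) with τ = M/F = 841/126 = 6.675 yr.
exp(−t/τ) = 0.08 ⇒ t = −τ ln(0.08) = 6.675 × 2.526 = 16.86 yr.

16.9 yr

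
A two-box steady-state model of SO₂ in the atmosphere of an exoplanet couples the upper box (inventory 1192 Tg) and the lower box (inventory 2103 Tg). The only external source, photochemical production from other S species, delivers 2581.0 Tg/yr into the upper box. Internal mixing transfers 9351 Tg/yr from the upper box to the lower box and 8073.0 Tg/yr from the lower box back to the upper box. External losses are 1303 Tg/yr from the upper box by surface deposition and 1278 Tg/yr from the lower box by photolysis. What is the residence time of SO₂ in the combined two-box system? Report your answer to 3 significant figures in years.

For the system as a whole, the A↔B exchange is internal and contributes nothing to the throughput; only the external sinks remove mass.
M_total = 1192 + 2103 = 3295.0 Tg.
ΣF_external_out = 1303 + 1278 = 2581.0 Tg/yr.
τ = M_total / ΣF_ext = 3295.0 / 2581.0 = 1.277 yr.

1.28 yr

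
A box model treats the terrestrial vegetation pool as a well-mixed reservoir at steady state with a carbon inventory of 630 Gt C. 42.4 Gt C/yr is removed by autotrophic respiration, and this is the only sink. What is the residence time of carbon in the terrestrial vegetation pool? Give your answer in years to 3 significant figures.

τ = M / F = 630 / 42.4 = 14.86 yr.

14.9 yr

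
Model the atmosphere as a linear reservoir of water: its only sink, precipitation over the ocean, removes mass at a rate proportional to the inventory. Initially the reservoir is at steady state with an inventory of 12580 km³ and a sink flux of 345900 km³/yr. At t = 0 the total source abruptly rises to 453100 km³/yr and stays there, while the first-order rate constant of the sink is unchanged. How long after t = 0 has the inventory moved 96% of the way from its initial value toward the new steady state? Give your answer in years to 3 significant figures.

τ = M₀/F₀ = 12580/345900 = 0.03637 yr.
The remaining gap fraction is e^(−t/τ); 96% covered ⇒ e^(−t/τ) = 0.0400.
t = −τ ln(0.0400) = 0.03637 × 3.219 = 0.1171 yr.

0.117 yr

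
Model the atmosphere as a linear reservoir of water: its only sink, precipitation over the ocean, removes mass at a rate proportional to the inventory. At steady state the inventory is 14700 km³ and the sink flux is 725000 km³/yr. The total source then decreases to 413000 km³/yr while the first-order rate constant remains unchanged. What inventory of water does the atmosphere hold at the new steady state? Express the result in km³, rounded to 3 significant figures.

8370 km³

Rate constant k = F/M = 725000 / 14700 = 49.32 yr⁻¹.
At the new steady state, source = k·M_new ⇒ M_new = 413000 / 49.32 = 8374 km³.
(Equivalently M_new = M × F_new/F_old = 14700 × 413000/725000.)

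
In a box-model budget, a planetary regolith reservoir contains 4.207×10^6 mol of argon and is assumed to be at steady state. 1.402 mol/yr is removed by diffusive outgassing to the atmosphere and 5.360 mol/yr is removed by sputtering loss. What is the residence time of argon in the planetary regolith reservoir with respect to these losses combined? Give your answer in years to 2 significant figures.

620000 yr

Total removal = 1.402 + 5.360 = 6.7620 mol/yr.
τ = M / ΣF_out = 4.207×10^6 / 6.7620 = 622200 yr.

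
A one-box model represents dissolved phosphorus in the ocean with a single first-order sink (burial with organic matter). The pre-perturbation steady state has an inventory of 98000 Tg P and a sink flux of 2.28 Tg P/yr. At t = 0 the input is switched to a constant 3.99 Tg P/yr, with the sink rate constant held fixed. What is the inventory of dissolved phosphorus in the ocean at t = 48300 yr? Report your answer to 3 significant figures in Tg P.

148000 Tg P

Residence time τ = M₀/F₀ = 42980 yr. The eventual steady state is M_∞ = M₀·(F₁/F₀) = 98000 × 3.99/2.28 = 171500 Tg P.
The anomaly ΔM(t) = M(t) − M_∞ decays as ΔM₀·e^(−t/τ) with ΔM₀ = 98000 − 171500 = −73500 Tg P.
At t = 48300 yr, e^(−t/τ) = e^(−1.124) = 0.3251, so ΔM = −23890 Tg P and M = 171500 − 23890 = 147610 Tg P.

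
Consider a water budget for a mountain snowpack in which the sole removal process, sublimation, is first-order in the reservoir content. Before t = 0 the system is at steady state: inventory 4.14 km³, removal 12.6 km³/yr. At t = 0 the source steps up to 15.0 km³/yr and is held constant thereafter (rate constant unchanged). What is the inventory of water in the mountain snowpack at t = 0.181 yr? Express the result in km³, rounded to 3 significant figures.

4.47 km³

τ = M₀/F₀ = 4.14/12.6 = 0.3286 yr; rate constant k = 1/τ.
New steady state M_∞ = F₁/k = F₁·τ = 15.0 × 0.3286 = 4.9286 km³.
M(t) = M_∞ + (M₀ − M_∞)·e^(−t/τ); t/τ = 0.181/0.3286 = 0.5509, so e^(−t/τ) = 0.5764.
M(t) = 4.9286 − 0.7886 × 0.5764 = 4.4740 km³.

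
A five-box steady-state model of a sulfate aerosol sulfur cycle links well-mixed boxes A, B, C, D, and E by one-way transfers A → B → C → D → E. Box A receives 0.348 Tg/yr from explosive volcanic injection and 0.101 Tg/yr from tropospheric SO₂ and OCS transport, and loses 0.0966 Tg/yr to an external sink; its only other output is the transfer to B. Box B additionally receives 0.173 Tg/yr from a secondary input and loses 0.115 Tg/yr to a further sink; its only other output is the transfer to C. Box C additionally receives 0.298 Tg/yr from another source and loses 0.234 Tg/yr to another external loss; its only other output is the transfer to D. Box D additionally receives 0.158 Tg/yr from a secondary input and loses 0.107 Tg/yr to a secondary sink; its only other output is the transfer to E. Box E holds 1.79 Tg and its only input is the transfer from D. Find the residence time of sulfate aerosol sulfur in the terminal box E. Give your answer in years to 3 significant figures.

Box A: F(A→B) = (0.348 + 0.101) − 0.0966 = 0.35240 Tg/yr.
Box B: F(B→C) = (0.35240 + 0.173) − 0.115 = 0.41040 Tg/yr.
Box C: F(C→D) = (0.41040 + 0.298) − 0.234 = 0.47440 Tg/yr.
Box D: F(D→E) = (0.47440 + 0.158) − 0.107 = 0.52540 Tg/yr.
Box E throughput = its input = 0.52540 Tg/yr; τ = 1.79 / 0.52540 = 3.407 yr.

3.41 yr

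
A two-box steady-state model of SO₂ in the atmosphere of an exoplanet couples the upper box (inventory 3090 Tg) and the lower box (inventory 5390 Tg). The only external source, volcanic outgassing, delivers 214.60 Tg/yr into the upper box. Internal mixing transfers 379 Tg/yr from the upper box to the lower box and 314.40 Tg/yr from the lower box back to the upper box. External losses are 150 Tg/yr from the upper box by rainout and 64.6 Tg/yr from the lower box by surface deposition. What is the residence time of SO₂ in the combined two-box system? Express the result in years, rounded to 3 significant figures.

39.5 yr

Residence time in the combined system uses the total inventory and the total *external* removal — internal exchanges between the two boxes cancel.
M_total = 3090 + 5390 = 8480.0 Tg.
ΣF_external_out = 150 + 64.6 = 214.60 Tg/yr.
τ = M_total / ΣF_ext = 8480.0 / 214.60 = 39.52 yr.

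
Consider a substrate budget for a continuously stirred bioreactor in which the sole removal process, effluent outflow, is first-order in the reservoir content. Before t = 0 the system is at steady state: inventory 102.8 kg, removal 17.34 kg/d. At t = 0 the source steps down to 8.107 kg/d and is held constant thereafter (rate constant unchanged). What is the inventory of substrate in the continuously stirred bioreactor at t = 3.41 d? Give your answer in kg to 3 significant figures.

78.9 kg

Residence time τ = M₀/F₀ = 5.928 d. The eventual steady state is M_∞ = M₀·(F₁/F₀) = 102.8 × 8.107/17.34 = 48.062 kg.
The anomaly ΔM(t) = M(t) − M_∞ decays as ΔM₀·e^(−t/τ) with ΔM₀ = 102.8 − 48.062 = 54.74 kg.
At t = 3.41 d, e^(−t/τ) = e^(−0.5752) = 0.5626, so ΔM = 30.80 kg and M = 48.062 + 30.80 = 78.858 kg.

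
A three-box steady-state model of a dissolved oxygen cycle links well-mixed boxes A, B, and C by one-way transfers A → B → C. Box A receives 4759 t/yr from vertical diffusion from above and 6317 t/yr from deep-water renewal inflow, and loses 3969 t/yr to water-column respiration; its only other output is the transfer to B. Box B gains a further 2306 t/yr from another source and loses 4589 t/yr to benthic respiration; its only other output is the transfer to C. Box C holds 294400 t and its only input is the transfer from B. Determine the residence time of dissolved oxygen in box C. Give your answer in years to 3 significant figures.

61.0 yr

Box A: F(A→B) = (4759 + 6317) − 3969 = 7107.0 t/yr.
Box B: F(B→C) = (7107.0 + 2306) − 4589 = 4824.0 t/yr.
Box C throughput = its input = 4824.0 t/yr; τ = 294400 / 4824.0 = 61.03 yr.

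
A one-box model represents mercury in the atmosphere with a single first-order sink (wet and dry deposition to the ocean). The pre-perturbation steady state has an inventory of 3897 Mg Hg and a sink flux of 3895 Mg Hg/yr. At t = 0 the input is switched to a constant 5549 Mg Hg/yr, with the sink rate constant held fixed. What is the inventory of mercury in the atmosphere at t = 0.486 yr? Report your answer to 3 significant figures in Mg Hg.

4530 Mg Hg

τ = M₀/F₀ = 3897/3895 = 1.001 yr; rate constant k = 1/τ.
New steady state M_∞ = F₁/k = F₁·τ = 5549 × 1.001 = 5551.8 Mg Hg.
M(t) = M_∞ + (M₀ − M_∞)·e^(−t/τ); t/τ = 0.486/1.001 = 0.4858, so e^(−t/τ) = 0.6152.
M(t) = 5551.8 − 1655 × 0.6152 = 4533.7 Mg Hg.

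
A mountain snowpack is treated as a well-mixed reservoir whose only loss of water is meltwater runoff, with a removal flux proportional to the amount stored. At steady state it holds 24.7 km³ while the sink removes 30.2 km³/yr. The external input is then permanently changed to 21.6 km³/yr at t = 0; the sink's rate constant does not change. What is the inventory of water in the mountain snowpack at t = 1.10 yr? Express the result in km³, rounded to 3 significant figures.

The sink rate constant is k = F₀/M₀ = 30.2/24.7 = 1.223 yr⁻¹.
Solving dM/dt = F₁ − kM with M(0) = M₀ gives M(t) = F₁/k + (M₀ − F₁/k)·e^(−kt).
F₁/k = 21.6/1.223 = 17.666 km³; kt = 1.223 × 1.10 = 1.345, e^(−kt) = 0.2606.
M(1.10) = 17.666 + (24.7 − 17.666) × 0.2606 = 17.666 + 1.833 = 19.499 km³.

19.5 km³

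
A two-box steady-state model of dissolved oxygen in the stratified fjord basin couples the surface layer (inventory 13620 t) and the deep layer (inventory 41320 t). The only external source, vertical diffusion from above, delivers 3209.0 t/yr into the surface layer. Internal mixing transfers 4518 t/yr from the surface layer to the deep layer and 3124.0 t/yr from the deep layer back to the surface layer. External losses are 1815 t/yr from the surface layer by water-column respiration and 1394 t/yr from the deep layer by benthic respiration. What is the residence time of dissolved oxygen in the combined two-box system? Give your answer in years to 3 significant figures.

Treat the two boxes together as one reservoir: the mixing fluxes between them are internal recycling, so τ = ΣM / Σ(external losses).
M_total = 13620 + 41320 = 54940 t.
ΣF_external_out = 1815 + 1394 = 3209.0 t/yr.
τ = M_total / ΣF_ext = 54940 / 3209.0 = 17.12 yr.

17.1 yr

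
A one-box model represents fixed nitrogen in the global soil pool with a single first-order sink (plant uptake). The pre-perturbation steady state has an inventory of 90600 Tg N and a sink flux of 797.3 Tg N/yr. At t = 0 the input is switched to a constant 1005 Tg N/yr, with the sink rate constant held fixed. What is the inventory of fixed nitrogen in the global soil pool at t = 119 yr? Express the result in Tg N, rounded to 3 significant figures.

Residence time τ = M₀/F₀ = 113.6 yr. The eventual steady state is M_∞ = M₀·(F₁/F₀) = 90600 × 1005/797.3 = 114200 Tg N.
The anomaly ΔM(t) = M(t) − M_∞ decays as ΔM₀·e^(−t/τ) with ΔM₀ = 90600 − 114200 = −23600 Tg N.
At t = 119 yr, e^(−t/τ) = e^(−1.047) = 0.3509, so ΔM = −8282 Tg N and M = 114200 − 8282 = 105920 Tg N.

106000 Tg N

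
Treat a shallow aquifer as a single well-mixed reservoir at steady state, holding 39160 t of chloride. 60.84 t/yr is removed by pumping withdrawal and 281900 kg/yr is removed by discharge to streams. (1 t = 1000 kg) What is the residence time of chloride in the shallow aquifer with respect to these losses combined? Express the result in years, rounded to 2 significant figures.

Convert the discharge to streams flux: 281900 kg/yr = 281.9 t/yr.
Total removal = 60.84 + 281.9 = 342.74 t/yr.
τ = M / ΣF_out = 39160 / 342.74 = 114.3 yr.

110 yr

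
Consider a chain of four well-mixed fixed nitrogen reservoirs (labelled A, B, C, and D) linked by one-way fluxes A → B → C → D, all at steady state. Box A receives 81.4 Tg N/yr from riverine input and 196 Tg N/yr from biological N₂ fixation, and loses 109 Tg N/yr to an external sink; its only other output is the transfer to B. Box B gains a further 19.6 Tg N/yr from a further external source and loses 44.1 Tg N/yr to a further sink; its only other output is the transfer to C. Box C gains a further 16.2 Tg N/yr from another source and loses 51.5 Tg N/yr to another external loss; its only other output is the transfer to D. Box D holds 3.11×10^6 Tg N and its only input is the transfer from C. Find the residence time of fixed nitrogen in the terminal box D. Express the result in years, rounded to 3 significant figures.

Box A: F(A→B) = (81.4 + 196) − 109 = 168.40 Tg N/yr.
Box B: F(B→C) = (168.40 + 19.6) − 44.1 = 143.90 Tg N/yr.
Box C: F(C→D) = (143.90 + 16.2) − 51.5 = 108.60 Tg N/yr.
Box D throughput = its input = 108.60 Tg N/yr; τ = 3.11×10^6 / 108.60 = 28640 yr.

28600 yr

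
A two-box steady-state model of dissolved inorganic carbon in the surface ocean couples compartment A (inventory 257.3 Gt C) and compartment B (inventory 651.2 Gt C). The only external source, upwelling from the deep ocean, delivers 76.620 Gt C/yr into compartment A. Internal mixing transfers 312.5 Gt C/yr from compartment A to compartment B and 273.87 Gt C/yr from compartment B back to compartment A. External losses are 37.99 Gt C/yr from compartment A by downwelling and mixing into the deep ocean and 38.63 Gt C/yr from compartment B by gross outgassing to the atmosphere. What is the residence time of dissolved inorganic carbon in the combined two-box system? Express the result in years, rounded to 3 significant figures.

11.9 yr

For the system as a whole, the A↔B exchange is internal and contributes nothing to the throughput; only the external sinks remove mass.
M_total = 257.3 + 651.2 = 908.50 Gt C.
ΣF_external_out = 37.99 + 38.63 = 76.620 Gt C/yr.
τ = M_total / ΣF_ext = 908.50 / 76.620 = 11.86 yr.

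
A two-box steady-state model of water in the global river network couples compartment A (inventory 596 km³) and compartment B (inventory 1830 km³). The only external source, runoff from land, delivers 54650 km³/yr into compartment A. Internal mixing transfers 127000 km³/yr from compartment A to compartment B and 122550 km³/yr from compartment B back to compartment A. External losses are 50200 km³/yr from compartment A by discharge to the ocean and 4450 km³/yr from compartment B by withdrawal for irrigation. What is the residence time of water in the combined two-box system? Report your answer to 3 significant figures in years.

0.0444 yr

Treat the two boxes together as one reservoir: the mixing fluxes between them are internal recycling, so τ = ΣM / Σ(external losses).
M_total = 596 + 1830 = 2426.0 km³.
ΣF_external_out = 50200 + 4450 = 54650 km³/yr.
τ = M_total / ΣF_ext = 2426.0 / 54650 = 0.04439 yr.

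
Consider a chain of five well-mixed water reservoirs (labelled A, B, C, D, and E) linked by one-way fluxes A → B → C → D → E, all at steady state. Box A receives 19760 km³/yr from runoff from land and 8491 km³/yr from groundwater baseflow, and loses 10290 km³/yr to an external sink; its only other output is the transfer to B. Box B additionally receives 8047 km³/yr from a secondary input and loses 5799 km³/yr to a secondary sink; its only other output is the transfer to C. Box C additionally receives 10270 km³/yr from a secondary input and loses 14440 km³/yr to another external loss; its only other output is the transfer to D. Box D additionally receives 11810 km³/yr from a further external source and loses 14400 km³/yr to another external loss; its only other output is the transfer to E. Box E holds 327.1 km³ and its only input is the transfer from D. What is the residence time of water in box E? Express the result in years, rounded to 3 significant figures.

0.0243 yr

Box A: F(A→B) = (19760 + 8491) − 10290 = 17961 km³/yr.
Box B: F(B→C) = (17961 + 8047) − 5799 = 20209 km³/yr.
Box C: F(C→D) = (20209 + 10270) − 14440 = 16039 km³/yr.
Box D: F(D→E) = (16039 + 11810) − 14400 = 13449 km³/yr.
Box E throughput = its input = 13449 km³/yr; τ = 327.1 / 13449 = 0.02432 yr.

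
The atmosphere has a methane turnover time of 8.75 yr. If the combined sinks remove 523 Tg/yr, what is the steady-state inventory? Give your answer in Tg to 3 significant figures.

4580 Tg

τ = M/F ⇒ M = τ × F = 8.75 × 523 = 4576 Tg.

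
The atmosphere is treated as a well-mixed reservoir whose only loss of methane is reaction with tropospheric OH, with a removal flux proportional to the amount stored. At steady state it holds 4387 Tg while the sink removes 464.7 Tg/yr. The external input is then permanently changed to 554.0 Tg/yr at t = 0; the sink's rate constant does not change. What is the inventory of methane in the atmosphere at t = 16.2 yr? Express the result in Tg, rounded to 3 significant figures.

5080 Tg

τ = M₀/F₀ = 4387/464.7 = 9.440 yr; rate constant k = 1/τ.
New steady state M_∞ = F₁/k = F₁·τ = 554.0 × 9.440 = 5230.0 Tg.
M(t) = M_∞ + (M₀ − M_∞)·e^(−t/τ); t/τ = 16.2/9.440 = 1.716, so e^(−t/τ) = 0.1798.
M(t) = 5230.0 − 843.0 × 0.1798 = 5078.5 Tg.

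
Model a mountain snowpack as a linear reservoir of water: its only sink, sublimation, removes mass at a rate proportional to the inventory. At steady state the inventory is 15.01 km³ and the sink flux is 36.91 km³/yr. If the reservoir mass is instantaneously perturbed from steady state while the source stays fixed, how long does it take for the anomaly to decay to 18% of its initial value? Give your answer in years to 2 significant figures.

For a linear reservoir the anomaly decays as exp(−t/τ) with τ = M/F = 15.01/36.91 = 0.4067 yr.
exp(−t/τ) = 0.18 ⇒ t = −τ ln(0.18) = 0.4067 × 1.715 = 0.6973 yr.

0.70 yr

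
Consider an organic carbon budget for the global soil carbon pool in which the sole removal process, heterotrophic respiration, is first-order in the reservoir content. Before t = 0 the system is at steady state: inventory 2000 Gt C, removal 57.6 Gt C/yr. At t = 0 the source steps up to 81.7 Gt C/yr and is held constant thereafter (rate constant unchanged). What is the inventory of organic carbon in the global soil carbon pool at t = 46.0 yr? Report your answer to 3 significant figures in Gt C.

τ = M₀/F₀ = 2000/57.6 = 34.72 yr; rate constant k = 1/τ.
New steady state M_∞ = F₁/k = F₁·τ = 81.7 × 34.72 = 2836.8 Gt C.
M(t) = M_∞ + (M₀ − M_∞)·e^(−t/τ); t/τ = 46.0/34.72 = 1.325, so e^(−t/τ) = 0.2659.
M(t) = 2836.8 − 836.8 × 0.2659 = 2614.3 Gt C.

2610 Gt C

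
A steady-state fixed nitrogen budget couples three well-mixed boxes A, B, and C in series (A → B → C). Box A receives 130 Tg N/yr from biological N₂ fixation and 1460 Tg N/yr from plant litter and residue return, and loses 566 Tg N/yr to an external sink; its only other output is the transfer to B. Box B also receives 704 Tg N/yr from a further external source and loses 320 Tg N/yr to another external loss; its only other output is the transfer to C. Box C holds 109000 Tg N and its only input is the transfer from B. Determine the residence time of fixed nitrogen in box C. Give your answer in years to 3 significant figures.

77.4 yr

Box A: F(A→B) = (130 + 1460) − 566 = 1024.0 Tg N/yr.
Box B: F(B→C) = (1024.0 + 704) − 320 = 1408.0 Tg N/yr.
Box C throughput = its input = 1408.0 Tg N/yr; τ = 109000 / 1408.0 = 77.41 yr.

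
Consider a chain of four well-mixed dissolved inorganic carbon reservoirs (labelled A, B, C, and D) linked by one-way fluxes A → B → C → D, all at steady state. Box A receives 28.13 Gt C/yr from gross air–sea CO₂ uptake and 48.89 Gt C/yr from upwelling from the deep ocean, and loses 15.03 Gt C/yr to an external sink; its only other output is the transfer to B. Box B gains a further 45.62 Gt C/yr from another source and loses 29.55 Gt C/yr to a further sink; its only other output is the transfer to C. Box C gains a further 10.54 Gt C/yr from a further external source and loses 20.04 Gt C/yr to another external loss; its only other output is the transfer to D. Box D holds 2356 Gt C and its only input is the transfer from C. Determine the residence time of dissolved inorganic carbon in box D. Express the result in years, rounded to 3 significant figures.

Box A: F(A→B) = (28.13 + 48.89) − 15.03 = 61.990 Gt C/yr.
Box B: F(B→C) = (61.990 + 45.62) − 29.55 = 78.060 Gt C/yr.
Box C: F(C→D) = (78.060 + 10.54) − 20.04 = 68.560 Gt C/yr.
Box D throughput = its input = 68.560 Gt C/yr; τ = 2356 / 68.560 = 34.36 yr.

34.4 yr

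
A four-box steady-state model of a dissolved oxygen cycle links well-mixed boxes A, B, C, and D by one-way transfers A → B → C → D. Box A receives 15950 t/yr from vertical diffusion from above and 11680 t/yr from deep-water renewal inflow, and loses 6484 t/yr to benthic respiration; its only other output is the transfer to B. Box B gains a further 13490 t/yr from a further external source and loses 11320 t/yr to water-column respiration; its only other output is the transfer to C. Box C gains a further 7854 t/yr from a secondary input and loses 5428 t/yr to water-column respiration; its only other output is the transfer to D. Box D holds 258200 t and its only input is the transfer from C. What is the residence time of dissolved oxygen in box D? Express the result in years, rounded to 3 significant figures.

Box A: F(A→B) = (15950 + 11680) − 6484 = 21146 t/yr.
Box B: F(B→C) = (21146 + 13490) − 11320 = 23316 t/yr.
Box C: F(C→D) = (23316 + 7854) − 5428 = 25742 t/yr.
Box D throughput = its input = 25742 t/yr; τ = 258200 / 25742 = 10.03 yr.

10.0 yr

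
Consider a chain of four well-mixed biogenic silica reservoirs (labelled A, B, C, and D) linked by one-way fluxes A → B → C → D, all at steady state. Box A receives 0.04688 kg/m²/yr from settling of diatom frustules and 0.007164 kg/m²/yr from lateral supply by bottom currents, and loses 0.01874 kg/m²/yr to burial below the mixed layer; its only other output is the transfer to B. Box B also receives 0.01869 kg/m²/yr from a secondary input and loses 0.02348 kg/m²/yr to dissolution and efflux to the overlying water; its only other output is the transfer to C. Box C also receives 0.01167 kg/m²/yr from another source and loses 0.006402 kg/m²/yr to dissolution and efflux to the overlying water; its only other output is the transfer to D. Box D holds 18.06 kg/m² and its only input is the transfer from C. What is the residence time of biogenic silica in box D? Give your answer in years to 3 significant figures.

Box A: F(A→B) = (0.04688 + 0.007164) − 0.01874 = 0.035304 kg/m²/yr.
Box B: F(B→C) = (0.035304 + 0.01869) − 0.02348 = 0.030514 kg/m²/yr.
Box C: F(C→D) = (0.030514 + 0.01167) − 0.006402 = 0.035782 kg/m²/yr.
Box D throughput = its input = 0.035782 kg/m²/yr; τ = 18.06 / 0.035782 = 504.7 yr.

505 yr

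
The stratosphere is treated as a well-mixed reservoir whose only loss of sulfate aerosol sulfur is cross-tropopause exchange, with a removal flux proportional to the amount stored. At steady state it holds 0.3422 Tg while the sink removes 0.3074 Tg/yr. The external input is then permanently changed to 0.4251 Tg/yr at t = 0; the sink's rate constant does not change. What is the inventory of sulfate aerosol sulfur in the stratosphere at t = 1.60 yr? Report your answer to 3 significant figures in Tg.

0.442 Tg

τ = M₀/F₀ = 0.3422/0.3074 = 1.113 yr; rate constant k = 1/τ.
New steady state M_∞ = F₁/k = F₁·τ = 0.4251 × 1.113 = 0.47322 Tg.
M(t) = M_∞ + (M₀ − M_∞)·e^(−t/τ); t/τ = 1.60/1.113 = 1.437, so e^(−t/τ) = 0.2376.
M(t) = 0.47322 − 0.1310 × 0.2376 = 0.44210 Tg.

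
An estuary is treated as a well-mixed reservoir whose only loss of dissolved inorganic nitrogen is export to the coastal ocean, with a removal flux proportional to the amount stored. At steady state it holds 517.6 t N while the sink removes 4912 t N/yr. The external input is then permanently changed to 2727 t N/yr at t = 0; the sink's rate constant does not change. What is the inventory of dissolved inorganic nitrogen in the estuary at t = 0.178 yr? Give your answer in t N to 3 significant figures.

330 t N

The sink rate constant is k = F₀/M₀ = 4912/517.6 = 9.490 yr⁻¹.
Solving dM/dt = F₁ − kM with M(0) = M₀ gives M(t) = F₁/k + (M₀ − F₁/k)·e^(−kt).
F₁/k = 2727/9.490 = 287.36 t N; kt = 9.490 × 0.178 = 1.689, e^(−kt) = 0.1847.
M(0.178) = 287.36 + (517.6 − 287.36) × 0.1847 = 287.36 + 42.52 = 329.87 t N.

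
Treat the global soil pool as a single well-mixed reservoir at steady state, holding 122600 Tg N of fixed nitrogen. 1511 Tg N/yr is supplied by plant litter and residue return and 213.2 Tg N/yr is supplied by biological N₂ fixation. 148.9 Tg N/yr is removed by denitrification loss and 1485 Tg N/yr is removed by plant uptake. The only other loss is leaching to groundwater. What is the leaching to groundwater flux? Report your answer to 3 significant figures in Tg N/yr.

At steady state ΣF_in = ΣF_out.
ΣF_in = 1511 + 213.2 = 1724.2 Tg N/yr.
Leaching to groundwater flux = ΣF_in − (148.9 + 1485) = 1724.2 − 1634 = 90.30 Tg N/yr.

90.3 Tg N/yr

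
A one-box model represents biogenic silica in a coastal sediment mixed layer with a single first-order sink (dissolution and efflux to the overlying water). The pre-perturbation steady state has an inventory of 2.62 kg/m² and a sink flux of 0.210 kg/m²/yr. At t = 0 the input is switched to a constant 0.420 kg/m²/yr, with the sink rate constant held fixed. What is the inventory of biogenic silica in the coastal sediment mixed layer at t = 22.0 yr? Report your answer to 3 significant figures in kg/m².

τ = M₀/F₀ = 2.62/0.210 = 12.48 yr; rate constant k = 1/τ.
New steady state M_∞ = F₁/k = F₁·τ = 0.420 × 12.48 = 5.2400 kg/m².
M(t) = M_∞ + (M₀ − M_∞)·e^(−t/τ); t/τ = 22.0/12.48 = 1.763, so e^(−t/τ) = 0.1715.
M(t) = 5.2400 − 2.620 × 0.1715 = 4.7908 kg/m².

4.79 kg/m²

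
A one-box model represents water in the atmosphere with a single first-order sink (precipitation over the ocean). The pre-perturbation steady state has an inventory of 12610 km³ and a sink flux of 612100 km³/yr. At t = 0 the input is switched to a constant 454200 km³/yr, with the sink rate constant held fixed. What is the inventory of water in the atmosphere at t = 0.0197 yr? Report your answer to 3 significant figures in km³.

The sink rate constant is k = F₀/M₀ = 612100/12610 = 48.54 yr⁻¹.
Solving dM/dt = F₁ − kM with M(0) = M₀ gives M(t) = F₁/k + (M₀ − F₁/k)·e^(−kt).
F₁/k = 454200/48.54 = 9357.1 km³; kt = 48.54 × 0.0197 = 0.9563, e^(−kt) = 0.3843.
M(0.0197) = 9357.1 + (12610 − 9357.1) × 0.3843 = 9357.1 + 1250 = 10607 km³.

10600 km³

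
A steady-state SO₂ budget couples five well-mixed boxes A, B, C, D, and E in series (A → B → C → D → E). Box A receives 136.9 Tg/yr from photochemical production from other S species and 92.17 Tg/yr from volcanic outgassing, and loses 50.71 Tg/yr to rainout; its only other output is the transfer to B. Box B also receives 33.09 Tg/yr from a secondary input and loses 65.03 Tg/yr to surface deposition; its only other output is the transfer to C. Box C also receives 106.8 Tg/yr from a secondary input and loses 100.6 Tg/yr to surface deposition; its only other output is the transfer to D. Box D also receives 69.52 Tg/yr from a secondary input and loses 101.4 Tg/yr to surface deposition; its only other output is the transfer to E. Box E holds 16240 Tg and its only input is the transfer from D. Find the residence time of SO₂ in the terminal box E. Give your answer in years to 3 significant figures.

Box A: F(A→B) = (136.9 + 92.17) − 50.71 = 178.36 Tg/yr.
Box B: F(B→C) = (178.36 + 33.09) − 65.03 = 146.42 Tg/yr.
Box C: F(C→D) = (146.42 + 106.8) − 100.6 = 152.62 Tg/yr.
Box D: F(D→E) = (152.62 + 69.52) − 101.4 = 120.74 Tg/yr.
Box E throughput = its input = 120.74 Tg/yr; τ = 16240 / 120.74 = 134.5 yr.

135 yr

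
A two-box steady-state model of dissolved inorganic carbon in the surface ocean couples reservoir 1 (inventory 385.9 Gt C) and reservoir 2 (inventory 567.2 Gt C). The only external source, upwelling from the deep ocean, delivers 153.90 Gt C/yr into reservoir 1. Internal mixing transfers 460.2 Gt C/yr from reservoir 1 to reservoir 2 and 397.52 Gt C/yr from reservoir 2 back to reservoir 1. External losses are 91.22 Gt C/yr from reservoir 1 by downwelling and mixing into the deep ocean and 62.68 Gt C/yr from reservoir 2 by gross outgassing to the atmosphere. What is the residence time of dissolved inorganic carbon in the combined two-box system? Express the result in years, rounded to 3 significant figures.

6.19 yr

Treat the two boxes together as one reservoir: the mixing fluxes between them are internal recycling, so τ = ΣM / Σ(external losses).
M_total = 385.9 + 567.2 = 953.10 Gt C.
ΣF_external_out = 91.22 + 62.68 = 153.90 Gt C/yr.
τ = M_total / ΣF_ext = 953.10 / 153.90 = 6.193 yr.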